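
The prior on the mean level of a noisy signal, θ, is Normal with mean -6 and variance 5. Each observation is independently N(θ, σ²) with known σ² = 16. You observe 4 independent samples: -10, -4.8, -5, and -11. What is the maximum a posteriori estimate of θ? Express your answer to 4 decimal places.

n = 4; x̄ = ((-10) + (-4.8) + (-5) + (-11))/4 = -30.8/4 = -7.7.
For a Normal prior and Normal likelihood with known variance, the posterior is Normal; its mode equals its mean, the precision-weighted average.
Prior precision 1/σ₀² = 1/5 = 0.2; data precision n/σ² = 4/16 = 0.25.
θ̂ = (0.2·(-6) + 0.25·(-7.7)) / (0.2 + 0.25) = (-3.125)/0.45 = -125/18 ≈ -6.9444.

θ̂_MAP = -6.9444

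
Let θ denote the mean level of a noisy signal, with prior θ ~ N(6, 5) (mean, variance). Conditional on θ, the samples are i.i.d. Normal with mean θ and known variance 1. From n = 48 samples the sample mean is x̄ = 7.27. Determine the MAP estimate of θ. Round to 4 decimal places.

θ̂_MAP = 7.2647

n = 48, x̄ = 7.27.
For a Normal prior and Normal likelihood with known variance, the posterior is Normal; its mode equals its mean, the precision-weighted average.
Prior precision 1/σ₀² = 1/5 = 0.2; data precision n/σ² = 48/1 = 48.
θ̂ = (0.2·6 + 48·7.27) / (0.2 + 48) = 350.16/48.2 = 8754/1205 ≈ 7.2647.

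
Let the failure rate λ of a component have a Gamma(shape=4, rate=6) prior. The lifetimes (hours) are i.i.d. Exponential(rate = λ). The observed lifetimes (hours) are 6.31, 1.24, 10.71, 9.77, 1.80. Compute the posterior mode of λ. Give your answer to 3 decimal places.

λ̂_MAP = 0.223

The Exponential(rate=λ) likelihood is ∝ λ^n e^(−λΣtᵢ). Here n = 5 and Σtᵢ = 6.31 + 1.24 + 10.71 + 9.77 + 1.80 = 29.83.
Posterior ∝ λ^3e^(−6λ) · λ^5e^(−29.83λ) = λ^8e^(−35.83λ), i.e. Gamma(9, 35.83).
Mode = (a−1)/b = 8/35.83 ≈ 0.223.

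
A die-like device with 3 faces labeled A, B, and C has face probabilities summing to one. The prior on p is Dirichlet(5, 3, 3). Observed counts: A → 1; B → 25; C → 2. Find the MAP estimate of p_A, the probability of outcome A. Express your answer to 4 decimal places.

The posterior is Dirichlet(αᵢ + nᵢ) = Dirichlet(6, 28, 5).
For a Dirichlet(a₁,…,a_K) with all aᵢ > 1, the mode has j-th component (aⱼ − 1)/(Σaᵢ − K).
Here Σaᵢ = 39 and K = 3, so p_A = (6 − 1)/(39 − 3) = 5/36 ≈ 0.1389.

MAP estimate of p_A = 0.1389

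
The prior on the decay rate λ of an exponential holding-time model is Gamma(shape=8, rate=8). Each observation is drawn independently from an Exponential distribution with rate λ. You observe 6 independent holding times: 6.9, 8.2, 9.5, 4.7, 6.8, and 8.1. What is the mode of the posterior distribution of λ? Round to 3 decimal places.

The Exponential(rate=λ) likelihood is ∝ λ^n e^(−λΣtᵢ). Here n = 6 and Σtᵢ = 6.9 + 8.2 + 9.5 + 4.7 + 6.8 + 8.1 = 44.2.
Posterior ∝ λ^7e^(−8λ) · λ^6e^(−44.2λ) = λ^13e^(−52.2λ), i.e. Gamma(14, 52.2).
Mode = (a−1)/b = 13/52.2 ≈ 0.249.

λ̂_MAP = 0.249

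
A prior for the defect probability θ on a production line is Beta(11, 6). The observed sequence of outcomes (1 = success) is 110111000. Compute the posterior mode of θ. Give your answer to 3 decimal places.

Prior: Beta(11, 6).
Data: 5 successes in 9 trials (from the sequence). The binomial likelihood contributes θ^5(1−θ)^4, so the posterior is Beta(11+5, 6+4) = Beta(16, 10).
For Beta(a, b) with a, b > 1 the mode is (a−1)/(a+b−2) = 15/24 ≈ 0.625.

θ̂_MAP = 0.625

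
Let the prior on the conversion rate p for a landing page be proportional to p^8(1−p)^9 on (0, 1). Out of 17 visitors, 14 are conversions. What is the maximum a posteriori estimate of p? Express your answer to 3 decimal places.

The prior density ∝ p^8(1−p)^9 is the kernel of Beta(9, 10).
Data: 14 successes in 17 trials. The binomial likelihood contributes p^14(1−p)^3, so the posterior is Beta(9+14, 10+3) = Beta(23, 13).
For Beta(a, b) with a, b > 1 the mode is (a−1)/(a+b−2) = 22/34 ≈ 0.647.

p̂_MAP = 0.647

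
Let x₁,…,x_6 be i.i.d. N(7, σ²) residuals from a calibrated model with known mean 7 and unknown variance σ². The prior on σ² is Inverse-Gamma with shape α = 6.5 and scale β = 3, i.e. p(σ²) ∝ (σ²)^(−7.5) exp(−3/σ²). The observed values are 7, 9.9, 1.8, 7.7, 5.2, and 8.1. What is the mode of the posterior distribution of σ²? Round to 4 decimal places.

Sum of squared deviations about the known mean: SS = (7−7)² + (9.9−7)² + (1.8−7)² + (7.7−7)² + (5.2−7)² + (8.1−7)² = 40.39.
The Normal likelihood contributes (σ²)^(−n/2) exp(−SS/(2σ²)), so the posterior is Inverse-Gamma(α + n/2, β + SS/2) = Inverse-Gamma(9.5, 23.195).
The mode of Inverse-Gamma(a, b) is b/(a+1) = 23.195/10.5 ≈ 2.2090.

σ̂²_MAP = 2.2090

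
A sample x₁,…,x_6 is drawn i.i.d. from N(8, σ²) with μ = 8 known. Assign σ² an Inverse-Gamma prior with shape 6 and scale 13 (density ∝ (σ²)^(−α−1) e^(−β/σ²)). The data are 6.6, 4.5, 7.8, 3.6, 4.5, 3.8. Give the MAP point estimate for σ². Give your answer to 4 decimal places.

Sum of squared deviations about the known mean: SS = (6.6−8)² + (4.5−8)² + (7.8−8)² + (3.6−8)² + (4.5−8)² + (3.8−8)² = 63.5.
The Normal likelihood contributes (σ²)^(−n/2) exp(−SS/(2σ²)), so the posterior is Inverse-Gamma(α + n/2, β + SS/2) = Inverse-Gamma(9, 44.75).
The mode of Inverse-Gamma(a, b) is b/(a+1) = 44.75/10 ≈ 4.4750.

σ̂²_MAP = 4.4750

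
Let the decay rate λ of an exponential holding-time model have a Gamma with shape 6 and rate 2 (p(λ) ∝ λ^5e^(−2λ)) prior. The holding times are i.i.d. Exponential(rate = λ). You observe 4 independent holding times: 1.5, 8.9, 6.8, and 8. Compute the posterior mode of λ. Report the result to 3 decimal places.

The Exponential(rate=λ) likelihood is ∝ λ^n e^(−λΣtᵢ). Here n = 4 and Σtᵢ = 1.5 + 8.9 + 6.8 + 8 = 25.2.
Posterior ∝ λ^5e^(−2λ) · λ^4e^(−25.2λ) = λ^9e^(−27.2λ), i.e. Gamma(10, 27.2).
Mode = (a−1)/b = 9/27.2 ≈ 0.331.

λ̂_MAP = 0.331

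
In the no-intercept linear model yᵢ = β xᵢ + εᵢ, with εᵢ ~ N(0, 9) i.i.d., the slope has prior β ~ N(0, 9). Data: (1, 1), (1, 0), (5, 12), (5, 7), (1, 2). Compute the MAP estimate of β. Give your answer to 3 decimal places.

log p(β | y) = −Σ(yᵢ − βxᵢ)²/(2·9) − β²/(2·9) + const.
Setting the derivative to zero: Σxᵢ(yᵢ − βxᵢ)/9 − β/9 = 0, so β = Σxᵢyᵢ / (Σxᵢ² + σ²/τ²).
Σxᵢyᵢ = 1·1 + 1·0 + 5·12 + 5·7 + 1·2 = 98; Σxᵢ² = 53; σ²/τ² = 1.
β̂_MAP = 98 / (53 + 1) = 98/54 ≈ 1.815.

β̂_MAP = 1.815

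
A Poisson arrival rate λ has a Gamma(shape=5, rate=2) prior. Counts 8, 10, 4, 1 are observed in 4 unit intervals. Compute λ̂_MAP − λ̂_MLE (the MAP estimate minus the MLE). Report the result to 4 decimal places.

MAP − MLE = -1.2500

Σxᵢ = 23. Posterior is Gamma(28, 6); MAP = (28−1)/6 = 27/6 ≈ 4.50000.
MLE = x̄ = 23/4 ≈ 5.75000.
Difference = 27/6 − 23/4 = -5/4 ≈ -1.2500.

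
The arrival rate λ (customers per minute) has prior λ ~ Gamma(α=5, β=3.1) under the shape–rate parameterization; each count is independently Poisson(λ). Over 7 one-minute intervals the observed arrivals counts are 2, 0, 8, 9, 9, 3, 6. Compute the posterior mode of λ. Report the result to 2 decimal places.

λ̂_MAP = 4.06

Σxᵢ = 2+0+8+9+9+3+6 = 37, with n = 7.
Posterior ∝ λ^4e^(−3.1λ) · λ^37e^(−7λ) = λ^41e^(−10.1λ), i.e. Gamma(shape=42, rate=10.1).
The mode of a Gamma(a, b) with a ≥ 1 (shape–rate) is (a−1)/b = 41/10.1 ≈ 4.06.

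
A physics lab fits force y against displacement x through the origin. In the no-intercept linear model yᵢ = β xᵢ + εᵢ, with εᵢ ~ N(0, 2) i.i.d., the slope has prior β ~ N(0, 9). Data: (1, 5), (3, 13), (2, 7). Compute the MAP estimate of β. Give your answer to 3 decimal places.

log p(β | y) = −Σ(yᵢ − βxᵢ)²/(2·2) − β²/(2·9) + const.
Setting the derivative to zero: Σxᵢ(yᵢ − βxᵢ)/2 − β/9 = 0, so β = Σxᵢyᵢ / (Σxᵢ² + σ²/τ²).
Σxᵢyᵢ = 1·5 + 3·13 + 2·7 = 58; Σxᵢ² = 14; σ²/τ² = 2/9.
β̂_MAP = 58 / (14 + 2/9) = 58/(128/9) = 261/64 ≈ 4.078.

β̂_MAP = 4.078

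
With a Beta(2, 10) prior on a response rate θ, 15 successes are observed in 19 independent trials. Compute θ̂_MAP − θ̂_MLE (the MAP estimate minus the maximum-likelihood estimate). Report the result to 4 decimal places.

Posterior is Beta(17, 14); MAP = (17−1)/(31−2) = 16/29 ≈ 0.55172.
MLE ignores the prior: θ̂_MLE = k/n = 15/19 ≈ 0.78947.
Difference = 16/29 − 15/19 = -131/551 ≈ -0.2377.

MAP − MLE = -0.2377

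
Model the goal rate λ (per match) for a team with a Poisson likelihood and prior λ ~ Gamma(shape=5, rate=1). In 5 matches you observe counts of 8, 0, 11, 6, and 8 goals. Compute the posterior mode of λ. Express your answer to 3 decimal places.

λ̂_MAP = 6.167

Σxᵢ = 8+0+11+6+8 = 33, with n = 5.
Posterior ∝ λ^4e^(−1λ) · λ^33e^(−5λ) = λ^37e^(−6λ), i.e. Gamma(shape=38, rate=6).
The mode of a Gamma(a, b) with a ≥ 1 (shape–rate) is (a−1)/b = 37/6 ≈ 6.167.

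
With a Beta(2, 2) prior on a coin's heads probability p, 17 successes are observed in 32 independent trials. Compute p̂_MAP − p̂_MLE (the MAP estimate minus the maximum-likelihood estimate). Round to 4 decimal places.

Posterior is Beta(19, 17); MAP = (19−1)/(36−2) = 18/34 ≈ 0.52941.
MLE ignores the prior: p̂_MLE = k/n = 17/32 ≈ 0.53125.
Difference = 18/34 − 17/32 = -1/544 ≈ -0.0018.

MAP − MLE = -0.0018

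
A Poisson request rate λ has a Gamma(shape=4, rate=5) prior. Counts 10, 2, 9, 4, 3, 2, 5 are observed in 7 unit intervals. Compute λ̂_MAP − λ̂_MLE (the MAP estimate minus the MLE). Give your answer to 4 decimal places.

MAP − MLE = -1.8333

Σxᵢ = 35. Posterior is Gamma(39, 12); MAP = (39−1)/12 = 38/12 ≈ 3.16667.
MLE = x̄ = 35/7 ≈ 5.00000.
Difference = 38/12 − 35/7 = -11/6 ≈ -1.8333.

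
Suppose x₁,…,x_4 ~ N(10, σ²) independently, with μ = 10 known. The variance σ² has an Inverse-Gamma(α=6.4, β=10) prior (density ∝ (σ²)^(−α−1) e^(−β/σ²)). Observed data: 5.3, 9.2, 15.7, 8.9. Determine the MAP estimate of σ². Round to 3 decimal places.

Sum of squared deviations about the known mean: SS = (5.3−10)² + (9.2−10)² + (15.7−10)² + (8.9−10)² = 56.43.
The Normal likelihood contributes (σ²)^(−n/2) exp(−SS/(2σ²)), so the posterior is Inverse-Gamma(α + n/2, β + SS/2) = Inverse-Gamma(8.4, 38.215).
The mode of Inverse-Gamma(a, b) is b/(a+1) = 38.215/9.4 ≈ 4.065.

σ̂²_MAP = 4.065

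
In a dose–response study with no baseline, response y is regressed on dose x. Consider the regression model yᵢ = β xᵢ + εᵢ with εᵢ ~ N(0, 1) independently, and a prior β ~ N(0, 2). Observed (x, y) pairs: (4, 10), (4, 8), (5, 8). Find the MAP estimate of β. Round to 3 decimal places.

β̂_MAP = 1.948

log p(β | y) = −Σ(yᵢ − βxᵢ)²/(2·1) − β²/(2·2) + const.
Setting the derivative to zero: Σxᵢ(yᵢ − βxᵢ)/1 − β/2 = 0, so β = Σxᵢyᵢ / (Σxᵢ² + σ²/τ²).
Σxᵢyᵢ = 4·10 + 4·8 + 5·8 = 112; Σxᵢ² = 57; σ²/τ² = 0.5.
β̂_MAP = 112 / (57 + 0.5) = 112/57.5 ≈ 1.948.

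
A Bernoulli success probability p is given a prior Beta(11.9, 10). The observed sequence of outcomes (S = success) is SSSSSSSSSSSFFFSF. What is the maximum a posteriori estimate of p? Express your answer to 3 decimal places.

p̂_MAP = 0.638

Prior: Beta(11.9, 10).
Data: 12 successes in 16 trials (from the sequence). The binomial likelihood contributes p^12(1−p)^4, so the posterior is Beta(11.9+12, 10+4) = Beta(23.9, 14).
For Beta(a, b) with a, b > 1 the mode is (a−1)/(a+b−2) = 22.9/35.9 ≈ 0.638.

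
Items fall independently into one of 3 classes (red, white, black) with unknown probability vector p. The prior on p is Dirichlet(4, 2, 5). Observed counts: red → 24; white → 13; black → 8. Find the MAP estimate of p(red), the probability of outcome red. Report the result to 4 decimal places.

The posterior is Dirichlet(αᵢ + nᵢ) = Dirichlet(28, 15, 13).
For a Dirichlet(a₁,…,a_K) with all aᵢ > 1, the mode has j-th component (aⱼ − 1)/(Σaᵢ − K).
Here Σaᵢ = 56 and K = 3, so p(red) = (28 − 1)/(56 − 3) = 27/53 ≈ 0.5094.

MAP estimate of p(red) = 0.5094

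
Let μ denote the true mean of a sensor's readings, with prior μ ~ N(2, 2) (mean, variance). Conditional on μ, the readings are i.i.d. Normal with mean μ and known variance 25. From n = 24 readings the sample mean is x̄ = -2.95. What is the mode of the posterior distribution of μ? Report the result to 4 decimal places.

n = 24, x̄ = -2.95.
For a Normal prior and Normal likelihood with known variance, the posterior is Normal; its mode equals its mean, the precision-weighted average.
Prior precision 1/σ₀² = 1/2 = 0.5; data precision n/σ² = 24/25 = 0.96.
μ̂ = (0.5·2 + 0.96·(-2.95)) / (0.5 + 0.96) = (-1.832)/1.46 = -458/365 ≈ -1.2548.

μ̂_MAP = -1.2548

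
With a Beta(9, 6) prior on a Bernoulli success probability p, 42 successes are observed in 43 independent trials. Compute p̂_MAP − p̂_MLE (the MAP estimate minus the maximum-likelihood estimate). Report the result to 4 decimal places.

Posterior is Beta(51, 7); MAP = (51−1)/(58−2) = 50/56 ≈ 0.89286.
MLE ignores the prior: p̂_MLE = k/n = 42/43 ≈ 0.97674.
Difference = 50/56 − 42/43 = -101/1204 ≈ -0.0839.

MAP − MLE = -0.0839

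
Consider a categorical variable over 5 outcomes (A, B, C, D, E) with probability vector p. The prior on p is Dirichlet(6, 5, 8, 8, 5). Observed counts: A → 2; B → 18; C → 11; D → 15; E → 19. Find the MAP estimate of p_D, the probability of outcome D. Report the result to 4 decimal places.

The posterior is Dirichlet(αᵢ + nᵢ) = Dirichlet(8, 23, 19, 23, 24).
For a Dirichlet(a₁,…,a_K) with all aᵢ > 1, the mode has j-th component (aⱼ − 1)/(Σaᵢ − K).
Here Σaᵢ = 97 and K = 5, so p_D = (23 − 1)/(97 − 5) = 22/92 ≈ 0.2391.

MAP estimate of p_D = 0.2391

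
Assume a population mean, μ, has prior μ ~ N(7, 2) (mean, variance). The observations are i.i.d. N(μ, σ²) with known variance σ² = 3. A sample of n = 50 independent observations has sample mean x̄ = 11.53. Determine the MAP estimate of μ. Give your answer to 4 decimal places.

μ̂_MAP = 11.3981

n = 50, x̄ = 11.53.
For a Normal prior and Normal likelihood with known variance, the posterior is Normal; its mode equals its mean, the precision-weighted average.
Prior precision 1/σ₀² = 1/2 = 0.5; data precision n/σ² = 50/3.
μ̂ = (0.5·7 + (50/3)·11.53) / (0.5 + 50/3) = (587/3)/(103/6) = 1174/103 ≈ 11.3981.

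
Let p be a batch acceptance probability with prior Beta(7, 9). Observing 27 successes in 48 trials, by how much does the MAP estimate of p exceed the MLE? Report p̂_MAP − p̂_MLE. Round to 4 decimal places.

MAP − MLE = -0.0302

Posterior is Beta(34, 30); MAP = (34−1)/(64−2) = 33/62 ≈ 0.53226.
MLE ignores the prior: p̂_MLE = k/n = 27/48 ≈ 0.56250.
Difference = 33/62 − 27/48 = -15/496 ≈ -0.0302.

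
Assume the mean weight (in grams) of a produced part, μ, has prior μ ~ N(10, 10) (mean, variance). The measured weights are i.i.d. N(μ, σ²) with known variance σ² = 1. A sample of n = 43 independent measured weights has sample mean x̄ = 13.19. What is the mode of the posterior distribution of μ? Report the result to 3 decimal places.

μ̂_MAP = 13.183

n = 43, x̄ = 13.19.
For a Normal prior and Normal likelihood with known variance, the posterior is Normal; its mode equals its mean, the precision-weighted average.
Prior precision 1/σ₀² = 1/10 = 0.1; data precision n/σ² = 43/1 = 43.
μ̂ = (0.1·10 + 43·13.19) / (0.1 + 43) = 568.17/43.1 = 56817/4310 ≈ 13.183.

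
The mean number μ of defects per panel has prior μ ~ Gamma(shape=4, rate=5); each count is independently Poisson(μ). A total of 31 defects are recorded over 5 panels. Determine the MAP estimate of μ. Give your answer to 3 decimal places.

Σxᵢ = 31, n = 5.
Posterior ∝ μ^3e^(−5μ) · μ^31e^(−5μ) = μ^34e^(−10μ), i.e. Gamma(shape=35, rate=10).
The mode of a Gamma(a, b) with a ≥ 1 (shape–rate) is (a−1)/b = 34/10 ≈ 3.400.

μ̂_MAP = 3.400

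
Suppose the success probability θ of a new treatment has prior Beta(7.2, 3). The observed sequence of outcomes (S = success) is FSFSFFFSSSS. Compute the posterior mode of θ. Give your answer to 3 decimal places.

θ̂_MAP = 0.635

Prior: Beta(7.2, 3).
Data: 6 successes in 11 trials (from the sequence). The binomial likelihood contributes θ^6(1−θ)^5, so the posterior is Beta(7.2+6, 3+5) = Beta(13.2, 8).
For Beta(a, b) with a, b > 1 the mode is (a−1)/(a+b−2) = 12.2/19.2 ≈ 0.635.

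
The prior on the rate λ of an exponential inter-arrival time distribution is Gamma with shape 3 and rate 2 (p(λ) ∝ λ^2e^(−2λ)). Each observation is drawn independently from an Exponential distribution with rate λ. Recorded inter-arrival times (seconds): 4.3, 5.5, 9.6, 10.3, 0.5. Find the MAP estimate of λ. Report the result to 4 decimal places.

λ̂_MAP = 0.2174

The Exponential(rate=λ) likelihood is ∝ λ^n e^(−λΣtᵢ). Here n = 5 and Σtᵢ = 4.3 + 5.5 + 9.6 + 10.3 + 0.5 = 30.2.
Posterior ∝ λ^2e^(−2λ) · λ^5e^(−30.2λ) = λ^7e^(−32.2λ), i.e. Gamma(8, 32.2).
Mode = (a−1)/b = 7/32.2 ≈ 0.2174.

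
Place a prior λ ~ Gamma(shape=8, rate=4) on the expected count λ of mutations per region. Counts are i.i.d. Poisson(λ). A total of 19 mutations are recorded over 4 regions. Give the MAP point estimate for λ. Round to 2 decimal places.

Σxᵢ = 19, n = 4.
Posterior ∝ λ^7e^(−4λ) · λ^19e^(−4λ) = λ^26e^(−8λ), i.e. Gamma(shape=27, rate=8).
The mode of a Gamma(a, b) with a ≥ 1 (shape–rate) is (a−1)/b = 26/8 ≈ 3.25.

λ̂_MAP = 3.25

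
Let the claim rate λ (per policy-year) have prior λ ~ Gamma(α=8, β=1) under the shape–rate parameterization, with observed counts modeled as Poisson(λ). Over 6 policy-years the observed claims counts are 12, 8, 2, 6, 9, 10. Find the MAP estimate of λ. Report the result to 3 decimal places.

λ̂_MAP = 7.714

Σxᵢ = 12+8+2+6+9+10 = 47, with n = 6.
Posterior ∝ λ^7e^(−1λ) · λ^47e^(−6λ) = λ^54e^(−7λ), i.e. Gamma(shape=55, rate=7).
The mode of a Gamma(a, b) with a ≥ 1 (shape–rate) is (a−1)/b = 54/7 ≈ 7.714.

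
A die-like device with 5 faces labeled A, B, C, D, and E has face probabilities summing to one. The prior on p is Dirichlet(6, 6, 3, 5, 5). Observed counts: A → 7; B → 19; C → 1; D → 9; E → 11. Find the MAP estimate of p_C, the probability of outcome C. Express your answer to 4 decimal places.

The posterior is Dirichlet(αᵢ + nᵢ) = Dirichlet(13, 25, 4, 14, 16).
For a Dirichlet(a₁,…,a_K) with all aᵢ > 1, the mode has j-th component (aⱼ − 1)/(Σaᵢ − K).
Here Σaᵢ = 72 and K = 5, so p_C = (4 − 1)/(72 − 5) = 3/67 ≈ 0.0448.

MAP estimate of p_C = 0.0448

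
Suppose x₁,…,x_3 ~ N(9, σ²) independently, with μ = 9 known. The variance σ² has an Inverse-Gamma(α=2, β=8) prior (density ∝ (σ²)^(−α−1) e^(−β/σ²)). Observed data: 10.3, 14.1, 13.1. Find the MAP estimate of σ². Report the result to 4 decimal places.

Sum of squared deviations about the known mean: SS = (10.3−9)² + (14.1−9)² + (13.1−9)² = 44.51.
The Normal likelihood contributes (σ²)^(−n/2) exp(−SS/(2σ²)), so the posterior is Inverse-Gamma(α + n/2, β + SS/2) = Inverse-Gamma(3.5, 30.255).
The mode of Inverse-Gamma(a, b) is b/(a+1) = 30.255/4.5 ≈ 6.7233.

σ̂²_MAP = 6.7233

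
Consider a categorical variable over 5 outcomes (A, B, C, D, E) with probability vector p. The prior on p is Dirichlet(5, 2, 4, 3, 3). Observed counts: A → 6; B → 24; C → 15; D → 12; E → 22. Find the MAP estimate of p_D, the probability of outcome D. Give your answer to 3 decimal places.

The posterior is Dirichlet(αᵢ + nᵢ) = Dirichlet(11, 26, 19, 15, 25).
For a Dirichlet(a₁,…,a_K) with all aᵢ > 1, the mode has j-th component (aⱼ − 1)/(Σaᵢ − K).
Here Σaᵢ = 96 and K = 5, so p_D = (15 − 1)/(96 − 5) = 14/91 ≈ 0.154.

MAP estimate of p_D = 0.154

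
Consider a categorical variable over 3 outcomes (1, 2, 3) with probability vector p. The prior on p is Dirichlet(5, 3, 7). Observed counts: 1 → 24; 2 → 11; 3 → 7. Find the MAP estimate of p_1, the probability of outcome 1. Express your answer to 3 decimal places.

The posterior is Dirichlet(αᵢ + nᵢ) = Dirichlet(29, 14, 14).
For a Dirichlet(a₁,…,a_K) with all aᵢ > 1, the mode has j-th component (aⱼ − 1)/(Σaᵢ − K).
Here Σaᵢ = 57 and K = 3, so p_1 = (29 − 1)/(57 − 3) = 28/54 ≈ 0.519.

MAP estimate: 0.519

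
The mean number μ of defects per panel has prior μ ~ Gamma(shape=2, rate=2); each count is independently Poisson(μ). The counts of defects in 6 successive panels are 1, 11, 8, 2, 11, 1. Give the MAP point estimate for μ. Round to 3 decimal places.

μ̂_MAP = 4.375

Σxᵢ = 1+11+8+2+11+1 = 34, with n = 6.
Posterior ∝ μe^(−2μ) · μ^34e^(−6μ) = μ^35e^(−8μ), i.e. Gamma(shape=36, rate=8).
The mode of a Gamma(a, b) with a ≥ 1 (shape–rate) is (a−1)/b = 35/8 ≈ 4.375.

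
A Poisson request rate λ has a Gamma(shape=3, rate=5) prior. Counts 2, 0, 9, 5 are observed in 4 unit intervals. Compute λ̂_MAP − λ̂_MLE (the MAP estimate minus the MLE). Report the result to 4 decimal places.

Σxᵢ = 16. Posterior is Gamma(19, 9); MAP = (19−1)/9 = 18/9 ≈ 2.00000.
MLE = x̄ = 16/4 ≈ 4.00000.
Difference = 18/9 − 16/4 = -2 ≈ -2.0000.

MAP − MLE = -2.0000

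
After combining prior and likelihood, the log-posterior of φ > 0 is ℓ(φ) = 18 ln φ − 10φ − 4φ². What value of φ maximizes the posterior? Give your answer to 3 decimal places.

φ̂_MAP = 1.000

ℓ'(φ) = 18/φ − 10 − 8φ. Setting this to zero and multiplying by φ: 8φ² + 10φ − 18 = 0.
φ = (−10 + √(10² + 4·8·18)) / (2·8) = (−10 + √676) / 16 = (−10 + 26)/16 = 1.
ℓ''(φ) = −18/φ² − 8 < 0, confirming a maximum.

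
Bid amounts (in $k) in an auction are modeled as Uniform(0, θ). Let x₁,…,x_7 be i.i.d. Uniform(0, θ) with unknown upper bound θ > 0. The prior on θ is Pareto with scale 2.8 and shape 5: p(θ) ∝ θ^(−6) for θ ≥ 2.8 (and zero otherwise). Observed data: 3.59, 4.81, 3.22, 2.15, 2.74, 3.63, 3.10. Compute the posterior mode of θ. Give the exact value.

θ̂_MAP = 4.81

The Uniform(0, θ) likelihood is θ^(−n) for θ ≥ max(xᵢ), zero otherwise. Here max(xᵢ) = 4.81.
Posterior ∝ θ^(−6) · θ^(−7) = θ^(−13) on θ ≥ max(2.8, 4.81) = 4.81.
This density is strictly decreasing in θ, so the posterior mode lies at the lower boundary of the support.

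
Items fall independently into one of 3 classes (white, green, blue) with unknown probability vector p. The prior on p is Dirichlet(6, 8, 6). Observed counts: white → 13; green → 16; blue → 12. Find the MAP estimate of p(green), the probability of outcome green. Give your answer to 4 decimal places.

MAP estimate of p(green) = 0.3966

The posterior is Dirichlet(αᵢ + nᵢ) = Dirichlet(19, 24, 18).
For a Dirichlet(a₁,…,a_K) with all aᵢ > 1, the mode has j-th component (aⱼ − 1)/(Σaᵢ − K).
Here Σaᵢ = 61 and K = 3, so p(green) = (24 − 1)/(61 − 3) = 23/58 ≈ 0.3966.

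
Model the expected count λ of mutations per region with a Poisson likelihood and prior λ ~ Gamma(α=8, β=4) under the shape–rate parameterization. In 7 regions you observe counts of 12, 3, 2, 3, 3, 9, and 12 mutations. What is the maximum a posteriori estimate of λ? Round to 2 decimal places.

λ̂_MAP = 4.64

Σxᵢ = 12+3+2+3+3+9+12 = 44, with n = 7.
Posterior ∝ λ^7e^(−4λ) · λ^44e^(−7λ) = λ^51e^(−11λ), i.e. Gamma(shape=52, rate=11).
The mode of a Gamma(a, b) with a ≥ 1 (shape–rate) is (a−1)/b = 51/11 ≈ 4.64.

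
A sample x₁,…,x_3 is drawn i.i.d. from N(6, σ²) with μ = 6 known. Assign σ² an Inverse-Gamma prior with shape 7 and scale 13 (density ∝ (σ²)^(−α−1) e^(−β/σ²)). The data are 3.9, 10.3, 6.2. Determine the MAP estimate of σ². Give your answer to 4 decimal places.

σ̂²_MAP = 2.5758

Sum of squared deviations about the known mean: SS = (3.9−6)² + (10.3−6)² + (6.2−6)² = 22.94.
The Normal likelihood contributes (σ²)^(−n/2) exp(−SS/(2σ²)), so the posterior is Inverse-Gamma(α + n/2, β + SS/2) = Inverse-Gamma(8.5, 24.47).
The mode of Inverse-Gamma(a, b) is b/(a+1) = 24.47/9.5 ≈ 2.5758.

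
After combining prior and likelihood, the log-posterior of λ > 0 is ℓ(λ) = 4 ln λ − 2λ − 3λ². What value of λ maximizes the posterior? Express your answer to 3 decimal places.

λ̂_MAP = 0.667

ℓ'(λ) = 4/λ − 2 − 6λ. Setting this to zero and multiplying by λ: 6λ² + 2λ − 4 = 0.
λ = (−2 + √(2² + 4·6·4)) / (2·6) = (−2 + √100) / 12 = (−2 + 10)/12 = 2/3.
ℓ''(λ) = −4/λ² − 6 < 0, confirming a maximum.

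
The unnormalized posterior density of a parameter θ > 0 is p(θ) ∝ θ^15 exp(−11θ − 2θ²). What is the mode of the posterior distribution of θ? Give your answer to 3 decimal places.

ℓ'(θ) = 15/θ − 11 − 4θ. Setting this to zero and multiplying by θ: 4θ² + 11θ − 15 = 0.
θ = (−11 + √(11² + 4·4·15)) / (2·4) = (−11 + √361) / 8 = (−11 + 19)/8 = 1.
ℓ''(θ) = −15/θ² − 4 < 0, confirming a maximum.

θ̂_MAP = 1.000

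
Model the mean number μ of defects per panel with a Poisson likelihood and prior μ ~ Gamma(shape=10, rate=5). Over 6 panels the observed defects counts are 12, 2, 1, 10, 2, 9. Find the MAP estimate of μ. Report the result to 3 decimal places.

Σxᵢ = 12+2+1+10+2+9 = 36, with n = 6.
Posterior ∝ μ^9e^(−5μ) · μ^36e^(−6μ) = μ^45e^(−11μ), i.e. Gamma(shape=46, rate=11).
The mode of a Gamma(a, b) with a ≥ 1 (shape–rate) is (a−1)/b = 45/11 ≈ 4.091.

μ̂_MAP = 4.091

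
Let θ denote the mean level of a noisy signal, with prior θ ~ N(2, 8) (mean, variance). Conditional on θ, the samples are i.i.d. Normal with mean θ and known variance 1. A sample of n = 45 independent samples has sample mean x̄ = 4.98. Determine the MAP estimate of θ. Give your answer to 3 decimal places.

n = 45, x̄ = 4.98.
For a Normal prior and Normal likelihood with known variance, the posterior is Normal; its mode equals its mean, the precision-weighted average.
Prior precision 1/σ₀² = 1/8 = 0.125; data precision n/σ² = 45/1 = 45.
θ̂ = (0.125·2 + 45·4.98) / (0.125 + 45) = 224.35/45.125 = 8974/1805 ≈ 4.972.

θ̂_MAP = 4.972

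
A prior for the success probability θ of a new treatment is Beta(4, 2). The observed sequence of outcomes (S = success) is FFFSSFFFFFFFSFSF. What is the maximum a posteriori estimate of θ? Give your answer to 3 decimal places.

Prior: Beta(4, 2).
Data: 4 successes in 16 trials (from the sequence). The binomial likelihood contributes θ^4(1−θ)^12, so the posterior is Beta(4+4, 2+12) = Beta(8, 14).
For Beta(a, b) with a, b > 1 the mode is (a−1)/(a+b−2) = 7/20 ≈ 0.350.

θ̂_MAP = 0.350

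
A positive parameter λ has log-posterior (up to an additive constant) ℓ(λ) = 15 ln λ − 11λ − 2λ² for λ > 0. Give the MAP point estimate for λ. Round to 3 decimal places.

ℓ'(λ) = 15/λ − 11 − 4λ. Setting this to zero and multiplying by λ: 4λ² + 11λ − 15 = 0.
λ = (−11 + √(11² + 4·4·15)) / (2·4) = (−11 + √361) / 8 = (−11 + 19)/8 = 1.
ℓ''(λ) = −15/λ² − 4 < 0, confirming a maximum.

λ̂_MAP = 1.000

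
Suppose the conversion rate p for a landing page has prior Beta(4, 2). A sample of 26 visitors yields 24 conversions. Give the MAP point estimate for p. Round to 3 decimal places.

Prior: Beta(4, 2).
Data: 24 successes in 26 trials. The binomial likelihood contributes p^24(1−p)^2, so the posterior is Beta(4+24, 2+2) = Beta(28, 4).
For Beta(a, b) with a, b > 1 the mode is (a−1)/(a+b−2) = 27/30 ≈ 0.900.

p̂_MAP = 0.900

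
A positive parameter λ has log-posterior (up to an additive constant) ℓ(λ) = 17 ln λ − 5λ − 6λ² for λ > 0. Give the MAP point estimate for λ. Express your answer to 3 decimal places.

λ̂_MAP = 1.000

ℓ'(λ) = 17/λ − 5 − 12λ. Setting this to zero and multiplying by λ: 12λ² + 5λ − 17 = 0.
λ = (−5 + √(5² + 4·12·17)) / (2·12) = (−5 + √841) / 24 = (−5 + 29)/24 = 1.
ℓ''(λ) = −17/λ² − 12 < 0, confirming a maximum.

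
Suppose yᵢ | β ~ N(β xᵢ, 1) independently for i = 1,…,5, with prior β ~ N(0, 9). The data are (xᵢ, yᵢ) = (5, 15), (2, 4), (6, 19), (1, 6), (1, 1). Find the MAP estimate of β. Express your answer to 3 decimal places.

β̂_MAP = 3.040

log p(β | y) = −Σ(yᵢ − βxᵢ)²/(2·1) − β²/(2·9) + const.
Setting the derivative to zero: Σxᵢ(yᵢ − βxᵢ)/1 − β/9 = 0, so β = Σxᵢyᵢ / (Σxᵢ² + σ²/τ²).
Σxᵢyᵢ = 5·15 + 2·4 + 6·19 + 1·6 + 1·1 = 204; Σxᵢ² = 67; σ²/τ² = 1/9.
β̂_MAP = 204 / (67 + 1/9) = 204/(604/9) = 459/151 ≈ 3.040.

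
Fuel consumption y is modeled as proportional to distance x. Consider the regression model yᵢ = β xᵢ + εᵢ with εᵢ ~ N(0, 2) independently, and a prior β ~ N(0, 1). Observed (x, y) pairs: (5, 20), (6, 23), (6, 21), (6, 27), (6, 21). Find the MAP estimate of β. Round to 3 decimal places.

β̂_MAP = 3.813

log p(β | y) = −Σ(yᵢ − βxᵢ)²/(2·2) − β²/(2·1) + const.
Setting the derivative to zero: Σxᵢ(yᵢ − βxᵢ)/2 − β/1 = 0, so β = Σxᵢyᵢ / (Σxᵢ² + σ²/τ²).
Σxᵢyᵢ = 5·20 + 6·23 + 6·21 + 6·27 + 6·21 = 652; Σxᵢ² = 169; σ²/τ² = 2.
β̂_MAP = 652 / (169 + 2) = 652/171 ≈ 3.813.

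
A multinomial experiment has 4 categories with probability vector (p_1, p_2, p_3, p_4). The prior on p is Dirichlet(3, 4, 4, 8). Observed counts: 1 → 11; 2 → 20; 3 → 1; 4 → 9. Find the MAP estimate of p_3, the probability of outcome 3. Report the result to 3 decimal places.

The posterior is Dirichlet(αᵢ + nᵢ) = Dirichlet(14, 24, 5, 17).
For a Dirichlet(a₁,…,a_K) with all aᵢ > 1, the mode has j-th component (aⱼ − 1)/(Σaᵢ − K).
Here Σaᵢ = 60 and K = 4, so p_3 = (5 − 1)/(60 − 4) = 4/56 ≈ 0.071.

MAP estimate: 0.071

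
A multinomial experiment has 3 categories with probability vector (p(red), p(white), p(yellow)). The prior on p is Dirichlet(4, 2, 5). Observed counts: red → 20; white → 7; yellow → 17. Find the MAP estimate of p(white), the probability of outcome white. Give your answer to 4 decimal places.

MAP estimate of p(white) = 0.1538

The posterior is Dirichlet(αᵢ + nᵢ) = Dirichlet(24, 9, 22).
For a Dirichlet(a₁,…,a_K) with all aᵢ > 1, the mode has j-th component (aⱼ − 1)/(Σaᵢ − K).
Here Σaᵢ = 55 and K = 3, so p(white) = (9 − 1)/(55 − 3) = 8/52 ≈ 0.1538.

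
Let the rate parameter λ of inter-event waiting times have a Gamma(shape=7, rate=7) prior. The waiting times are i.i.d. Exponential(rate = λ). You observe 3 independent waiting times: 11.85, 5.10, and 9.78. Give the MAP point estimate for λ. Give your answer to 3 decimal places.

λ̂_MAP = 0.267

The Exponential(rate=λ) likelihood is ∝ λ^n e^(−λΣtᵢ). Here n = 3 and Σtᵢ = 11.85 + 5.10 + 9.78 = 26.73.
Posterior ∝ λ^6e^(−7λ) · λ^3e^(−26.73λ) = λ^9e^(−33.73λ), i.e. Gamma(10, 33.73).
Mode = (a−1)/b = 9/33.73 ≈ 0.267.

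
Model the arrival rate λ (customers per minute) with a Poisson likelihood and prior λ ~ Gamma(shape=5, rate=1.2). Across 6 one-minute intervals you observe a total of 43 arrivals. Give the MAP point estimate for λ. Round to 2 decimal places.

Σxᵢ = 43, n = 6.
Posterior ∝ λ^4e^(−1.2λ) · λ^43e^(−6λ) = λ^47e^(−7.2λ), i.e. Gamma(shape=48, rate=7.2).
The mode of a Gamma(a, b) with a ≥ 1 (shape–rate) is (a−1)/b = 47/7.2 ≈ 6.53.

λ̂_MAP = 6.53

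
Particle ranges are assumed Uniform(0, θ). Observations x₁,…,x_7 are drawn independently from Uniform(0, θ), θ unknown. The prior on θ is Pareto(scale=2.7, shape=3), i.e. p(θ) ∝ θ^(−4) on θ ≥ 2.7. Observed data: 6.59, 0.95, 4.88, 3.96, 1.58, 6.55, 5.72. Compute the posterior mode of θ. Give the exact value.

θ̂_MAP = 6.59

The Uniform(0, θ) likelihood is θ^(−n) for θ ≥ max(xᵢ), zero otherwise. Here max(xᵢ) = 6.59.
Posterior ∝ θ^(−4) · θ^(−7) = θ^(−11) on θ ≥ max(2.7, 6.59) = 6.59.
This density is strictly decreasing in θ, so the posterior mode lies at the lower boundary of the support.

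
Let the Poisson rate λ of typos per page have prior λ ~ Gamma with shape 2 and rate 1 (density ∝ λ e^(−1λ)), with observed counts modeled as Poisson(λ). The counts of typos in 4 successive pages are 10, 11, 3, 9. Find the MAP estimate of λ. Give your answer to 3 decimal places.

λ̂_MAP = 6.800

Σxᵢ = 10+11+3+9 = 33, with n = 4.
Posterior ∝ λe^(−1λ) · λ^33e^(−4λ) = λ^34e^(−5λ), i.e. Gamma(shape=35, rate=5).
The mode of a Gamma(a, b) with a ≥ 1 (shape–rate) is (a−1)/b = 34/5 ≈ 6.800.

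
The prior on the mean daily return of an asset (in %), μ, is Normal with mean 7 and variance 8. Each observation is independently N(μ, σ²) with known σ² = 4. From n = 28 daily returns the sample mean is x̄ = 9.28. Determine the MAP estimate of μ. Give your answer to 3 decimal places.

μ̂_MAP = 9.240

n = 28, x̄ = 9.28.
For a Normal prior and Normal likelihood with known variance, the posterior is Normal; its mode equals its mean, the precision-weighted average.
Prior precision 1/σ₀² = 1/8 = 0.125; data precision n/σ² = 28/4 = 7.
μ̂ = (0.125·7 + 7·9.28) / (0.125 + 7) = 65.835/7.125 = 9.240.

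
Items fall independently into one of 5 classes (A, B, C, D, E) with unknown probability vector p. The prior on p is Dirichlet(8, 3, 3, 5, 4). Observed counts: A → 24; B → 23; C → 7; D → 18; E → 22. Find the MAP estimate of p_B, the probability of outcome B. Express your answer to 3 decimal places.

MAP estimate of p_B = 0.223

The posterior is Dirichlet(αᵢ + nᵢ) = Dirichlet(32, 26, 10, 23, 26).
For a Dirichlet(a₁,…,a_K) with all aᵢ > 1, the mode has j-th component (aⱼ − 1)/(Σaᵢ − K).
Here Σaᵢ = 117 and K = 5, so p_B = (26 − 1)/(117 − 5) = 25/112 ≈ 0.223.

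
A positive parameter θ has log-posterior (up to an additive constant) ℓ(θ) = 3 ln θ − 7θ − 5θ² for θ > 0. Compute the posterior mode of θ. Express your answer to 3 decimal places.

ℓ'(θ) = 3/θ − 7 − 10θ. Setting this to zero and multiplying by θ: 10θ² + 7θ − 3 = 0.
θ = (−7 + √(7² + 4·10·3)) / (2·10) = (−7 + √169) / 20 = (−7 + 13)/20 = 3/10.
ℓ''(θ) = −3/θ² − 10 < 0, confirming a maximum.

θ̂_MAP = 0.300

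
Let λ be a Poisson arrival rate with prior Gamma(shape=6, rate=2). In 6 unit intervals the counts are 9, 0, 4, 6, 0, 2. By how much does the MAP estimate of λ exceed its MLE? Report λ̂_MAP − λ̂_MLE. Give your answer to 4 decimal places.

MAP − MLE = -0.2500

Σxᵢ = 21. Posterior is Gamma(27, 8); MAP = (27−1)/8 = 26/8 ≈ 3.25000.
MLE = x̄ = 21/6 ≈ 3.50000.
Difference = 26/8 − 21/6 = -1/4 ≈ -0.2500.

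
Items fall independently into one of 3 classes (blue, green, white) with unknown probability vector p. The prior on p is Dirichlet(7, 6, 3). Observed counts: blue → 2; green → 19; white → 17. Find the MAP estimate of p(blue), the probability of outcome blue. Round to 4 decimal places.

MAP estimate of p(blue) = 0.1569

The posterior is Dirichlet(αᵢ + nᵢ) = Dirichlet(9, 25, 20).
For a Dirichlet(a₁,…,a_K) with all aᵢ > 1, the mode has j-th component (aⱼ − 1)/(Σaᵢ − K).
Here Σaᵢ = 54 and K = 3, so p(blue) = (9 − 1)/(54 − 3) = 8/51 ≈ 0.1569.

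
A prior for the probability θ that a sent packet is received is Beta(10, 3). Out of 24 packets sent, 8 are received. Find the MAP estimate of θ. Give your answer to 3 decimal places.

θ̂_MAP = 0.486

Prior: Beta(10, 3).
Data: 8 successes in 24 trials. The binomial likelihood contributes θ^8(1−θ)^16, so the posterior is Beta(10+8, 3+16) = Beta(18, 19).
For Beta(a, b) with a, b > 1 the mode is (a−1)/(a+b−2) = 17/35 ≈ 0.486.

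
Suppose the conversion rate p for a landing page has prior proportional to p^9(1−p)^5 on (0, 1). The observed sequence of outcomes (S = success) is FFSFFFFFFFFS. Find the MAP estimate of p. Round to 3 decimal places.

The prior density ∝ p^9(1−p)^5 is the kernel of Beta(10, 6).
Data: 2 successes in 12 trials (from the sequence). The binomial likelihood contributes p^2(1−p)^10, so the posterior is Beta(10+2, 6+10) = Beta(12, 16).
For Beta(a, b) with a, b > 1 the mode is (a−1)/(a+b−2) = 11/26 ≈ 0.423.

p̂_MAP = 0.423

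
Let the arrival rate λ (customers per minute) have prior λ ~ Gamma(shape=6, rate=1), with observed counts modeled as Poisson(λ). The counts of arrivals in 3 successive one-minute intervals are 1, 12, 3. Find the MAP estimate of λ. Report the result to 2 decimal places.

λ̂_MAP = 5.25

Σxᵢ = 1+12+3 = 16, with n = 3.
Posterior ∝ λ^5e^(−1λ) · λ^16e^(−3λ) = λ^21e^(−4λ), i.e. Gamma(shape=22, rate=4).
The mode of a Gamma(a, b) with a ≥ 1 (shape–rate) is (a−1)/b = 21/4 ≈ 5.25.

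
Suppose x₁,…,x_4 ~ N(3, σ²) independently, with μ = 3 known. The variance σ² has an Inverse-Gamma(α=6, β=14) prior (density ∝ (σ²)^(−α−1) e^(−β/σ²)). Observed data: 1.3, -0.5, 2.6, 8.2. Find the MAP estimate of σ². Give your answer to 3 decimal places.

σ̂²_MAP = 3.908

Sum of squared deviations about the known mean: SS = (1.3−3)² + (-0.5−3)² + (2.6−3)² + (8.2−3)² = 42.34.
The Normal likelihood contributes (σ²)^(−n/2) exp(−SS/(2σ²)), so the posterior is Inverse-Gamma(α + n/2, β + SS/2) = Inverse-Gamma(8, 35.17).
The mode of Inverse-Gamma(a, b) is b/(a+1) = 35.17/9 ≈ 3.908.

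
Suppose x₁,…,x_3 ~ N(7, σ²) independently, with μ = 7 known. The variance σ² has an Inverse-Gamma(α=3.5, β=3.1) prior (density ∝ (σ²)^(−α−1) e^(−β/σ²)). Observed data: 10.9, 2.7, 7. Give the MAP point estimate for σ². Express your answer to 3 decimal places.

Sum of squared deviations about the known mean: SS = (10.9−7)² + (2.7−7)² + (7−7)² = 33.7.
The Normal likelihood contributes (σ²)^(−n/2) exp(−SS/(2σ²)), so the posterior is Inverse-Gamma(α + n/2, β + SS/2) = Inverse-Gamma(5, 19.95).
The mode of Inverse-Gamma(a, b) is b/(a+1) = 19.95/6 ≈ 3.325.

σ̂²_MAP = 3.325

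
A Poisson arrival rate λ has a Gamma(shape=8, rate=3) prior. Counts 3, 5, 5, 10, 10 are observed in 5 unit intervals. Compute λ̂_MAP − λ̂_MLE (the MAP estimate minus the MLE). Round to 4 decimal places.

Σxᵢ = 33. Posterior is Gamma(41, 8); MAP = (41−1)/8 = 40/8 ≈ 5.00000.
MLE = x̄ = 33/5 ≈ 6.60000.
Difference = 40/8 − 33/5 = -8/5 ≈ -1.6000.

MAP − MLE = -1.6000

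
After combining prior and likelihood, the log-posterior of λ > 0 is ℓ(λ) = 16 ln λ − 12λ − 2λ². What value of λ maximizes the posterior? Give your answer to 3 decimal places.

λ̂_MAP = 1.000

ℓ'(λ) = 16/λ − 12 − 4λ. Setting this to zero and multiplying by λ: 4λ² + 12λ − 16 = 0.
λ = (−12 + √(12² + 4·4·16)) / (2·4) = (−12 + √400) / 8 = (−12 + 20)/8 = 1.
ℓ''(λ) = −16/λ² − 4 < 0, confirming a maximum.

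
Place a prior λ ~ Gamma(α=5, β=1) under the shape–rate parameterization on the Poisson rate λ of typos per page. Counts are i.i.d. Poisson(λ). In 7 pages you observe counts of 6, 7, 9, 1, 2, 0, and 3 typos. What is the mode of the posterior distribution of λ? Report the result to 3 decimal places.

λ̂_MAP = 4.000

Σxᵢ = 6+7+9+1+2+0+3 = 28, with n = 7.
Posterior ∝ λ^4e^(−1λ) · λ^28e^(−7λ) = λ^32e^(−8λ), i.e. Gamma(shape=33, rate=8).
The mode of a Gamma(a, b) with a ≥ 1 (shape–rate) is (a−1)/b = 32/8 ≈ 4.000.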